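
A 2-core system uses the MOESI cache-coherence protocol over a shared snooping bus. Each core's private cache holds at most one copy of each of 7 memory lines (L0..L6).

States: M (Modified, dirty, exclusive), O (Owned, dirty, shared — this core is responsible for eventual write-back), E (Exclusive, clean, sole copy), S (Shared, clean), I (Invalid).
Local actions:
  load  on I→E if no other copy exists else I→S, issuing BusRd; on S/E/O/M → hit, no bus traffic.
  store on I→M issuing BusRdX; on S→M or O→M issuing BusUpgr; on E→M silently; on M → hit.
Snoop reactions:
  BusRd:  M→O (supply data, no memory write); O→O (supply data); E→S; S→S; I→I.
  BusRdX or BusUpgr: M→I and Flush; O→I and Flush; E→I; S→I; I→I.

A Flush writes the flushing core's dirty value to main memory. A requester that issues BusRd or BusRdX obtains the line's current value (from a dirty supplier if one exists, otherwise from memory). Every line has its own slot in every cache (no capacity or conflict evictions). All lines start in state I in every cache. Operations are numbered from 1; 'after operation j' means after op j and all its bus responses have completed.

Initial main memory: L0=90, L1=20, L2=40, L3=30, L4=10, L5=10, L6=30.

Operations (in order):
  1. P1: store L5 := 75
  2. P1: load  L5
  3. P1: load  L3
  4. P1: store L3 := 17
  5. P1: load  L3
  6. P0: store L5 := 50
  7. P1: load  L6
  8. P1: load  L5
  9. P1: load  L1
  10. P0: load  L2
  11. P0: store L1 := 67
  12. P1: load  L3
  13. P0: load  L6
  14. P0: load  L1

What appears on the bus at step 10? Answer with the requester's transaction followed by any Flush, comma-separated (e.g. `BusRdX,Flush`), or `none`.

bus = BusRd

  op1 P1: store L5 := 75 → I/M on L5; bus BusRdX; mem=10
  op2 P1: load  L5 → I/M on L5; bus (none); mem=10
  op3 P1: load  L3 → I/E on L3; bus BusRd; mem=30
  op4 P1: store L3 := 17 → I/M on L3; bus (none); mem=30
  op5 P1: load  L3 → I/M on L3; bus (none); mem=30
  op6 P0: store L5 := 50 → M/I on L5; bus BusRdX Flush; mem=75
  op7 P1: load  L6 → I/E on L6; bus BusRd; mem=30
  op8 P1: load  L5 → O/S on L5; bus BusRd; mem=75
  op9 P1: load  L1 → I/E on L1; bus BusRd; mem=20
  op10 P0: load  L2 → E/I on L2; bus BusRd; mem=40
  op11 P0: store L1 := 67 → M/I on L1; bus BusRdX; mem=20
  op12 P1: load  L3 → I/M on L3; bus (none); mem=30
  op13 P0: load  L6 → S/S on L6; bus BusRd; mem=30
  op14 P0: load  L1 → M/I on L1; bus (none); mem=20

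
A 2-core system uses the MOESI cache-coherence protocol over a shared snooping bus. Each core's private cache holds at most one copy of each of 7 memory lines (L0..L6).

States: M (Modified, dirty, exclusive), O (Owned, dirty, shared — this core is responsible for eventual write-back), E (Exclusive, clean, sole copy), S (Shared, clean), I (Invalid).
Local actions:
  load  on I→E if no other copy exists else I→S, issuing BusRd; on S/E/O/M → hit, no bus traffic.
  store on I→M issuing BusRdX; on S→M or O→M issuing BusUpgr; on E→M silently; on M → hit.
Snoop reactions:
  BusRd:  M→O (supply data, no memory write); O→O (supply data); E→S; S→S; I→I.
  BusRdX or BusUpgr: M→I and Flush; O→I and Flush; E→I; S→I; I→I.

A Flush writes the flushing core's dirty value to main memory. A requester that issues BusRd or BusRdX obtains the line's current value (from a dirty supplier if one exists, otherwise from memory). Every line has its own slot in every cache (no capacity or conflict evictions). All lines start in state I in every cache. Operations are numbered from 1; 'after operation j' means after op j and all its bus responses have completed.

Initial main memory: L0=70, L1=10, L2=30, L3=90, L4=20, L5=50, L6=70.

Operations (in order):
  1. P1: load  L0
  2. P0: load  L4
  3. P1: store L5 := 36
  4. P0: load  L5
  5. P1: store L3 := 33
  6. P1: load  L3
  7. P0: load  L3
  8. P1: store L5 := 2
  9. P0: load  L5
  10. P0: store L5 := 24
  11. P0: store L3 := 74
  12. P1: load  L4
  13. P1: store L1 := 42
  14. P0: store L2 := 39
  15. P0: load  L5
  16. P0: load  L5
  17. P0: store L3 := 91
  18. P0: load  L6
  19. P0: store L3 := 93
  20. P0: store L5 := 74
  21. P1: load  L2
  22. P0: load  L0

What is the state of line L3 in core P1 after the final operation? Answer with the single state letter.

state = I

1. P1: load  L0  bus=[BusRd]  L0: P0=I P1=E  mem[L0]=70
2. P0: load  L4  bus=[BusRd]  L4: P0=E P1=I  mem[L4]=20
3. P1: store L5 := 36  bus=[BusRdX]  L5: P0=I P1=M  mem[L5]=50
4. P0: load  L5  bus=[BusRd]  L5: P0=S P1=O  mem[L5]=50
5. P1: store L3 := 33  bus=[BusRdX]  L3: P0=I P1=M  mem[L3]=90
6. P1: load  L3  bus=[-]  L3: P0=I P1=M  mem[L3]=90
7. P0: load  L3  bus=[BusRd]  L3: P0=S P1=O  mem[L3]=90
8. P1: store L5 := 2  bus=[BusUpgr]  L5: P0=I P1=M  mem[L5]=50
9. P0: load  L5  bus=[BusRd]  L5: P0=S P1=O  mem[L5]=50
10. P0: store L5 := 24  bus=[BusUpgr,Flush]  L5: P0=M P1=I  mem[L5]=2
11. P0: store L3 := 74  bus=[BusUpgr,Flush]  L3: P0=M P1=I  mem[L3]=33
12. P1: load  L4  bus=[BusRd]  L4: P0=S P1=S  mem[L4]=20
13. P1: store L1 := 42  bus=[BusRdX]  L1: P0=I P1=M  mem[L1]=10
14. P0: store L2 := 39  bus=[BusRdX]  L2: P0=M P1=I  mem[L2]=30
15. P0: load  L5  bus=[-]  L5: P0=M P1=I  mem[L5]=2
16. P0: load  L5  bus=[-]  L5: P0=M P1=I  mem[L5]=2
17. P0: store L3 := 91  bus=[-]  L3: P0=M P1=I  mem[L3]=33
18. P0: load  L6  bus=[BusRd]  L6: P0=E P1=I  mem[L6]=70
19. P0: store L3 := 93  bus=[-]  L3: P0=M P1=I  mem[L3]=33
20. P0: store L5 := 74  bus=[-]  L5: P0=M P1=I  mem[L5]=2
21. P1: load  L2  bus=[BusRd]  L2: P0=O P1=S  mem[L2]=30
22. P0: load  L0  bus=[BusRd]  L0: P0=S P1=S  mem[L0]=70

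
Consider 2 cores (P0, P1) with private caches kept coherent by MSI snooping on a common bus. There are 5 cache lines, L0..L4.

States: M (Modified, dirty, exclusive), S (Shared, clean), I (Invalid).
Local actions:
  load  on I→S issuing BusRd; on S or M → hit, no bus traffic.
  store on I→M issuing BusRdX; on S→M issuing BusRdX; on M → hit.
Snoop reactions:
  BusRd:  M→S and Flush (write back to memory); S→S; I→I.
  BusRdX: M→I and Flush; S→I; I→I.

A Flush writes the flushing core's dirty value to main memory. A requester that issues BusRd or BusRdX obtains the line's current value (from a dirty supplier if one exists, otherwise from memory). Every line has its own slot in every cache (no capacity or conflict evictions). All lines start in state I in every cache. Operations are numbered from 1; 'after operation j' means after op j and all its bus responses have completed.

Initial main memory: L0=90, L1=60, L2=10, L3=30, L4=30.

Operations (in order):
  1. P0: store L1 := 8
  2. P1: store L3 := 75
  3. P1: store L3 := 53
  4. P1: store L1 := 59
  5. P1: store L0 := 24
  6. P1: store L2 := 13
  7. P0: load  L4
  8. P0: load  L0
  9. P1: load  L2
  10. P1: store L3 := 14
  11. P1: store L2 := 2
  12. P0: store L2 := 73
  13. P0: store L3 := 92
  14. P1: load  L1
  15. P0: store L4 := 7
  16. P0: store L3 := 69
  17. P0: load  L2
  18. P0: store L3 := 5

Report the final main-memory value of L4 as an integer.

1. P0: store L1 := 8  bus=[BusRdX]  L1: P0=M P1=I  mem[L1]=60
2. P1: store L3 := 75  bus=[BusRdX]  L3: P0=I P1=M  mem[L3]=30
3. P1: store L3 := 53  bus=[-]  L3: P0=I P1=M  mem[L3]=30
4. P1: store L1 := 59  bus=[BusRdX,Flush]  L1: P0=I P1=M  mem[L1]=8
5. P1: store L0 := 24  bus=[BusRdX]  L0: P0=I P1=M  mem[L0]=90
6. P1: store L2 := 13  bus=[BusRdX]  L2: P0=I P1=M  mem[L2]=10
7. P0: load  L4  bus=[BusRd]  L4: P0=S P1=I  mem[L4]=30
8. P0: load  L0  bus=[BusRd,Flush]  L0: P0=S P1=S  mem[L0]=24
9. P1: load  L2  bus=[-]  L2: P0=I P1=M  mem[L2]=10
10. P1: store L3 := 14  bus=[-]  L3: P0=I P1=M  mem[L3]=30
11. P1: store L2 := 2  bus=[-]  L2: P0=I P1=M  mem[L2]=10
12. P0: store L2 := 73  bus=[BusRdX,Flush]  L2: P0=M P1=I  mem[L2]=2
13. P0: store L3 := 92  bus=[BusRdX,Flush]  L3: P0=M P1=I  mem[L3]=14
14. P1: load  L1  bus=[-]  L1: P0=I P1=M  mem[L1]=8
15. P0: store L4 := 7  bus=[BusRdX]  L4: P0=M P1=I  mem[L4]=30
16. P0: store L3 := 69  bus=[-]  L3: P0=M P1=I  mem[L3]=14
17. P0: load  L2  bus=[-]  L2: P0=M P1=I  mem[L2]=2
18. P0: store L3 := 5  bus=[-]  L3: P0=M P1=I  mem[L3]=14

memory[L4] = 30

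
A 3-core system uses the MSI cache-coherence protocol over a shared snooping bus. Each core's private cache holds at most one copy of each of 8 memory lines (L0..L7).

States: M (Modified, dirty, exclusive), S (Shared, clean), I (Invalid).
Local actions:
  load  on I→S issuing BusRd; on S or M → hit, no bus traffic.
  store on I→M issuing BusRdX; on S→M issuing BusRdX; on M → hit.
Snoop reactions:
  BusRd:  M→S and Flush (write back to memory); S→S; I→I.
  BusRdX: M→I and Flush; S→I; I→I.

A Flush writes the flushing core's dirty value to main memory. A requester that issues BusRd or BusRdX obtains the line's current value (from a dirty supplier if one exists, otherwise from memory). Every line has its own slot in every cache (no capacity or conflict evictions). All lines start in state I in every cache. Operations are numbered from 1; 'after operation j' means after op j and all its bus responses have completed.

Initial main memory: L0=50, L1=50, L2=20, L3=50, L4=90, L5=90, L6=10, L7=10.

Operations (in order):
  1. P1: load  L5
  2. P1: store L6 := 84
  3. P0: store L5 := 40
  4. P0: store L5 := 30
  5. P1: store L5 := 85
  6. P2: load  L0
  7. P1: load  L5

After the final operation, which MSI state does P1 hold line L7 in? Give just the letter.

state = I

  op1 P1: load  L5 → I/S/I on L5; bus BusRd; mem=90
  op2 P1: store L6 := 84 → I/M/I on L6; bus BusRdX; mem=10
  op3 P0: store L5 := 40 → M/I/I on L5; bus BusRdX; mem=90
  op4 P0: store L5 := 30 → M/I/I on L5; bus (none); mem=90
  op5 P1: store L5 := 85 → I/M/I on L5; bus BusRdX Flush; mem=30
  op6 P2: load  L0 → I/I/S on L0; bus BusRd; mem=50
  op7 P1: load  L5 → I/M/I on L5; bus (none); mem=30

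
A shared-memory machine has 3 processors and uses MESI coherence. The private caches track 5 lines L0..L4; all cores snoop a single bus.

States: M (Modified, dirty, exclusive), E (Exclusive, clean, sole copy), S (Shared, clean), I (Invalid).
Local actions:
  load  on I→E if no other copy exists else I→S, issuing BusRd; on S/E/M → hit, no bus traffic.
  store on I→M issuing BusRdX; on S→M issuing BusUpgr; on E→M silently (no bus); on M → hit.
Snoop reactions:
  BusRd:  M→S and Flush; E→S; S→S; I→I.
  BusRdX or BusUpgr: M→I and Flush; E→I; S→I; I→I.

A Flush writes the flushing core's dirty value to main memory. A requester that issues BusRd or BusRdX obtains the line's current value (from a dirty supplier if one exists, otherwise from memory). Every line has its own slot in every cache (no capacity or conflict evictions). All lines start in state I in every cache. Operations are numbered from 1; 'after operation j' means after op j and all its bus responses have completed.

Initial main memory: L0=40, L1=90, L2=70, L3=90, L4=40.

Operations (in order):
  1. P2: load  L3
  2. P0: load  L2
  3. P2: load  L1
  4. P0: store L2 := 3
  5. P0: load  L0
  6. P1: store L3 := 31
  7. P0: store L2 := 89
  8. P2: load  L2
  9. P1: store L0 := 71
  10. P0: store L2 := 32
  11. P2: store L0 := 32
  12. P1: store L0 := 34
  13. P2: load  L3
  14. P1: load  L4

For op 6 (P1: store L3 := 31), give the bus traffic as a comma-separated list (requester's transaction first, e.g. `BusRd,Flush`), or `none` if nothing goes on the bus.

1. P2: load  L3  bus=[BusRd]  L3: P0=I P1=I P2=E  mem[L3]=90
2. P0: load  L2  bus=[BusRd]  L2: P0=E P1=I P2=I  mem[L2]=70
3. P2: load  L1  bus=[BusRd]  L1: P0=I P1=I P2=E  mem[L1]=90
4. P0: store L2 := 3  bus=[-]  L2: P0=M P1=I P2=I  mem[L2]=70
5. P0: load  L0  bus=[BusRd]  L0: P0=E P1=I P2=I  mem[L0]=40
6. P1: store L3 := 31  bus=[BusRdX]  L3: P0=I P1=M P2=I  mem[L3]=90
7. P0: store L2 := 89  bus=[-]  L2: P0=M P1=I P2=I  mem[L2]=70
8. P2: load  L2  bus=[BusRd,Flush]  L2: P0=S P1=I P2=S  mem[L2]=89
9. P1: store L0 := 71  bus=[BusRdX]  L0: P0=I P1=M P2=I  mem[L0]=40
10. P0: store L2 := 32  bus=[BusUpgr]  L2: P0=M P1=I P2=I  mem[L2]=89
11. P2: store L0 := 32  bus=[BusRdX,Flush]  L0: P0=I P1=I P2=M  mem[L0]=71
12. P1: store L0 := 34  bus=[BusRdX,Flush]  L0: P0=I P1=M P2=I  mem[L0]=32
13. P2: load  L3  bus=[BusRd,Flush]  L3: P0=I P1=S P2=S  mem[L3]=31
14. P1: load  L4  bus=[BusRd]  L4: P0=I P1=E P2=I  mem[L4]=40

bus = BusRdX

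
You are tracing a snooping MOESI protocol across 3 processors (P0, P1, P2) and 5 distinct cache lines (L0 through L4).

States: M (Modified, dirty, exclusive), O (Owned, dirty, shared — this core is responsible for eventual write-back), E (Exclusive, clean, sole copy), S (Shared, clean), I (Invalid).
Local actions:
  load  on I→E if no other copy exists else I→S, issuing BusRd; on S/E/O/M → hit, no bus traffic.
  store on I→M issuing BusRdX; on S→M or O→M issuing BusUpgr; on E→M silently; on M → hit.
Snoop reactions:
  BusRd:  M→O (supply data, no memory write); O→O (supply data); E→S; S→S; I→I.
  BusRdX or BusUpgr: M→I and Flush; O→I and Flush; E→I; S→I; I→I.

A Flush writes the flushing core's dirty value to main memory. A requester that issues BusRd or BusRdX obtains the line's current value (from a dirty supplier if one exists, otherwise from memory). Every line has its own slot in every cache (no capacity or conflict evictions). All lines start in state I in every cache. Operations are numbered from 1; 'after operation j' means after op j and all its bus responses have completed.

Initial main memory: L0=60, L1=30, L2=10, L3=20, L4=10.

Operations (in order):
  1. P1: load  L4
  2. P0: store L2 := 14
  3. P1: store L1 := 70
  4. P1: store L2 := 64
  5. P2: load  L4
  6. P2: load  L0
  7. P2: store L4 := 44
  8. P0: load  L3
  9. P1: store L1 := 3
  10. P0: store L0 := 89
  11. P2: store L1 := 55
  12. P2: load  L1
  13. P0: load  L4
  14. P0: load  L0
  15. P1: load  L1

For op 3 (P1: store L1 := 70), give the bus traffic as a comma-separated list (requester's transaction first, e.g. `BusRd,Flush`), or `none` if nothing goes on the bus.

bus = BusRdX

[1] P1: load  L4 | P0:I, P1:E(10), P2:I | bus: BusRd
[2] P0: store L2 := 14 | P0:M(14), P1:I, P2:I | bus: BusRdX
[3] P1: store L1 := 70 | P0:I, P1:M(70), P2:I | bus: BusRdX
[4] P1: store L2 := 64 | P0:I, P1:M(64), P2:I | bus: BusRdX,Flush
[5] P2: load  L4 | P0:I, P1:S(10), P2:S(10) | bus: BusRd
[6] P2: load  L0 | P0:I, P1:I, P2:E(60) | bus: BusRd
[7] P2: store L4 := 44 | P0:I, P1:I, P2:M(44) | bus: BusUpgr
[8] P0: load  L3 | P0:E(20), P1:I, P2:I | bus: BusRd
[9] P1: store L1 := 3 | P0:I, P1:M(3), P2:I | bus: none
[10] P0: store L0 := 89 | P0:M(89), P1:I, P2:I | bus: BusRdX
[11] P2: store L1 := 55 | P0:I, P1:I, P2:M(55) | bus: BusRdX,Flush
[12] P2: load  L1 | P0:I, P1:I, P2:M(55) | bus: none
[13] P0: load  L4 | P0:S(44), P1:I, P2:O(44) | bus: BusRd
[14] P0: load  L0 | P0:M(89), P1:I, P2:I | bus: none
[15] P1: load  L1 | P0:I, P1:S(55), P2:O(55) | bus: BusRd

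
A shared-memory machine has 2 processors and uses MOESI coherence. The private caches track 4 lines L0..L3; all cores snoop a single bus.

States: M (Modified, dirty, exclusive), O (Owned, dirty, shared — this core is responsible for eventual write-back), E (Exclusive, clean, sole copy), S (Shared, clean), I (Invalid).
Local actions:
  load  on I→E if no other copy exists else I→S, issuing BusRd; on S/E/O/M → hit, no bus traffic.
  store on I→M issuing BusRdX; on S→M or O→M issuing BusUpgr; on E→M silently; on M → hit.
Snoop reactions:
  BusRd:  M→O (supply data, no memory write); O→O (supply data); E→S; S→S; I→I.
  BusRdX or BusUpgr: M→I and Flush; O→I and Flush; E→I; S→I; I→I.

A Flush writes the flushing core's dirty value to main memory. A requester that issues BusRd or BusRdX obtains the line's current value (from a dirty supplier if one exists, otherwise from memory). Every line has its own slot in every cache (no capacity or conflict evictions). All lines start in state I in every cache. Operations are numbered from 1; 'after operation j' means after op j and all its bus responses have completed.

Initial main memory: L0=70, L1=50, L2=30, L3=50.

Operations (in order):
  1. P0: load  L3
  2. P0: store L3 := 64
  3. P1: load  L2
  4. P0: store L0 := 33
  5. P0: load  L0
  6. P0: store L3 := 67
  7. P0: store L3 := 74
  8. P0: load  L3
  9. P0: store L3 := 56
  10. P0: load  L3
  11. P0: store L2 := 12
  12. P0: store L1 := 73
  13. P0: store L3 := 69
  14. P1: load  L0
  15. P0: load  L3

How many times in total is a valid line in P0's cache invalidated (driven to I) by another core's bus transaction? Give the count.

1. P0: load  L3  bus=[BusRd]  L3: P0=E P1=I  mem[L3]=50
2. P0: store L3 := 64  bus=[-]  L3: P0=M P1=I  mem[L3]=50
3. P1: load  L2  bus=[BusRd]  L2: P0=I P1=E  mem[L2]=30
4. P0: store L0 := 33  bus=[BusRdX]  L0: P0=M P1=I  mem[L0]=70
5. P0: load  L0  bus=[-]  L0: P0=M P1=I  mem[L0]=70
6. P0: store L3 := 67  bus=[-]  L3: P0=M P1=I  mem[L3]=50
7. P0: store L3 := 74  bus=[-]  L3: P0=M P1=I  mem[L3]=50
8. P0: load  L3  bus=[-]  L3: P0=M P1=I  mem[L3]=50
9. P0: store L3 := 56  bus=[-]  L3: P0=M P1=I  mem[L3]=50
10. P0: load  L3  bus=[-]  L3: P0=M P1=I  mem[L3]=50
11. P0: store L2 := 12  bus=[BusRdX]  L2: P0=M P1=I  mem[L2]=30
12. P0: store L1 := 73  bus=[BusRdX]  L1: P0=M P1=I  mem[L1]=50
13. P0: store L3 := 69  bus=[-]  L3: P0=M P1=I  mem[L3]=50
14. P1: load  L0  bus=[BusRd]  L0: P0=O P1=S  mem[L0]=70
15. P0: load  L3  bus=[-]  L3: P0=M P1=I  mem[L3]=50

invalidations = 0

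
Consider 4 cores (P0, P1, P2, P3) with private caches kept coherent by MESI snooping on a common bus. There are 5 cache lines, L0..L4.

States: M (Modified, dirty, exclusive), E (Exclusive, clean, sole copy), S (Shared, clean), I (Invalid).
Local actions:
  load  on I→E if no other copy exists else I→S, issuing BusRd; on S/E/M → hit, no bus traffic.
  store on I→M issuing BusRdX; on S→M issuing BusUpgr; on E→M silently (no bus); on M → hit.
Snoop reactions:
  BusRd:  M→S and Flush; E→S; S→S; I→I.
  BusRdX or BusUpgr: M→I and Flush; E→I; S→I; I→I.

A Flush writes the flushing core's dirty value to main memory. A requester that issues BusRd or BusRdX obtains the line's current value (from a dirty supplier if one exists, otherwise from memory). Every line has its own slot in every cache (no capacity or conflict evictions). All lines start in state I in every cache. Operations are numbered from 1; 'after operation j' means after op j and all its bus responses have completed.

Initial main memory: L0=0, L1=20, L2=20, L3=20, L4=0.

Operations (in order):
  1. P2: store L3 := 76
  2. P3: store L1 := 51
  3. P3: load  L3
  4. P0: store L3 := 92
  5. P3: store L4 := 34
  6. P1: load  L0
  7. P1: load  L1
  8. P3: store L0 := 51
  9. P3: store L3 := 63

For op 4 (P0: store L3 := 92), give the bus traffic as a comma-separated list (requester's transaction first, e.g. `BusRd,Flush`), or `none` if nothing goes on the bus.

[1] P2: store L3 := 76 | P0:I, P1:I, P2:M(76), P3:I | bus: BusRdX
[2] P3: store L1 := 51 | P0:I, P1:I, P2:I, P3:M(51) | bus: BusRdX
[3] P3: load  L3 | P0:I, P1:I, P2:S(76), P3:S(76) | bus: BusRd,Flush
[4] P0: store L3 := 92 | P0:M(92), P1:I, P2:I, P3:I | bus: BusRdX
[5] P3: store L4 := 34 | P0:I, P1:I, P2:I, P3:M(34) | bus: BusRdX
[6] P1: load  L0 | P0:I, P1:E(0), P2:I, P3:I | bus: BusRd
[7] P1: load  L1 | P0:I, P1:S(51), P2:I, P3:S(51) | bus: BusRd,Flush
[8] P3: store L0 := 51 | P0:I, P1:I, P2:I, P3:M(51) | bus: BusRdX
[9] P3: store L3 := 63 | P0:I, P1:I, P2:I, P3:M(63) | bus: BusRdX,Flush

bus = BusRdX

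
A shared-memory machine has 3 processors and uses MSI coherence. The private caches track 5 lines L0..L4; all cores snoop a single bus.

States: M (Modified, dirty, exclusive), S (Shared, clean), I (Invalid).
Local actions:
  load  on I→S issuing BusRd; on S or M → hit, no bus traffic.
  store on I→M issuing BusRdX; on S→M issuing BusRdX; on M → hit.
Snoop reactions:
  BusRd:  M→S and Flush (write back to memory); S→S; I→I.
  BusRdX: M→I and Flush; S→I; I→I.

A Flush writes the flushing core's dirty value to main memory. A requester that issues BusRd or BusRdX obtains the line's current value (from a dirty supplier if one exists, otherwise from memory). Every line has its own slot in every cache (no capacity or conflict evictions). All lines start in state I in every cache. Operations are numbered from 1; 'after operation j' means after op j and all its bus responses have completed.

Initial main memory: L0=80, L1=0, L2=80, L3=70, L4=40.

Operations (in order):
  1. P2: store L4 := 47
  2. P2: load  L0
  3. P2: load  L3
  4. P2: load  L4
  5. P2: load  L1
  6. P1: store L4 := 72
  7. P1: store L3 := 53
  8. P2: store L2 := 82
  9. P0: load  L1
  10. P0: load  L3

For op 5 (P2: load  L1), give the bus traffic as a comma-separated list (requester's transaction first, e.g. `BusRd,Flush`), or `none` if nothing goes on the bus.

[1] P2: store L4 := 47 | P0:I, P1:I, P2:M(47) | bus: BusRdX
[2] P2: load  L0 | P0:I, P1:I, P2:S(80) | bus: BusRd
[3] P2: load  L3 | P0:I, P1:I, P2:S(70) | bus: BusRd
[4] P2: load  L4 | P0:I, P1:I, P2:M(47) | bus: none
[5] P2: load  L1 | P0:I, P1:I, P2:S(0) | bus: BusRd
[6] P1: store L4 := 72 | P0:I, P1:M(72), P2:I | bus: BusRdX,Flush
[7] P1: store L3 := 53 | P0:I, P1:M(53), P2:I | bus: BusRdX
[8] P2: store L2 := 82 | P0:I, P1:I, P2:M(82) | bus: BusRdX
[9] P0: load  L1 | P0:S(0), P1:I, P2:S(0) | bus: BusRd
[10] P0: load  L3 | P0:S(53), P1:S(53), P2:I | bus: BusRd,Flush

bus = BusRd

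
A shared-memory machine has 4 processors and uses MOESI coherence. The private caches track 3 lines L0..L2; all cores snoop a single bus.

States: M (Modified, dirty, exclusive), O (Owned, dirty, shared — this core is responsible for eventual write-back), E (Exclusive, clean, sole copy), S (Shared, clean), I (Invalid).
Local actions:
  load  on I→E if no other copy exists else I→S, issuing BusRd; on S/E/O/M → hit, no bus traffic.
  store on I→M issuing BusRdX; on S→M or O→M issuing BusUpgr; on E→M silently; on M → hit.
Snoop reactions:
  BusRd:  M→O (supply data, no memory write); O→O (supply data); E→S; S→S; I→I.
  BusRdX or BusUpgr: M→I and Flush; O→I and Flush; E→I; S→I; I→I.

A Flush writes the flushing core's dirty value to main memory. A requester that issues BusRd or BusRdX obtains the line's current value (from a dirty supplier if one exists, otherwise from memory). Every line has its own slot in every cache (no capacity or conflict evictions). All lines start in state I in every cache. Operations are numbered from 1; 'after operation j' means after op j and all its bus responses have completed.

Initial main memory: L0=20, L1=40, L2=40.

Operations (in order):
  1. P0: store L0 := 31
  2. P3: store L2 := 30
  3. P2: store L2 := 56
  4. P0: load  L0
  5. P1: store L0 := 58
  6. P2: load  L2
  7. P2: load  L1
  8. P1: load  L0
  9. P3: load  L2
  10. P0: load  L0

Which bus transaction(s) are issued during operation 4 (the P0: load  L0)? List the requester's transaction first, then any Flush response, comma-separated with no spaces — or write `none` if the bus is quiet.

  op1 P0: store L0 := 31 → M/I/I/I on L0; bus BusRdX; mem=20
  op2 P3: store L2 := 30 → I/I/I/M on L2; bus BusRdX; mem=40
  op3 P2: store L2 := 56 → I/I/M/I on L2; bus BusRdX Flush; mem=30
  op4 P0: load  L0 → M/I/I/I on L0; bus (none); mem=20
  op5 P1: store L0 := 58 → I/M/I/I on L0; bus BusRdX Flush; mem=31
  op6 P2: load  L2 → I/I/M/I on L2; bus (none); mem=30
  op7 P2: load  L1 → I/I/E/I on L1; bus BusRd; mem=40
  op8 P1: load  L0 → I/M/I/I on L0; bus (none); mem=31
  op9 P3: load  L2 → I/I/O/S on L2; bus BusRd; mem=30
  op10 P0: load  L0 → S/O/I/I on L0; bus BusRd; mem=31

bus = none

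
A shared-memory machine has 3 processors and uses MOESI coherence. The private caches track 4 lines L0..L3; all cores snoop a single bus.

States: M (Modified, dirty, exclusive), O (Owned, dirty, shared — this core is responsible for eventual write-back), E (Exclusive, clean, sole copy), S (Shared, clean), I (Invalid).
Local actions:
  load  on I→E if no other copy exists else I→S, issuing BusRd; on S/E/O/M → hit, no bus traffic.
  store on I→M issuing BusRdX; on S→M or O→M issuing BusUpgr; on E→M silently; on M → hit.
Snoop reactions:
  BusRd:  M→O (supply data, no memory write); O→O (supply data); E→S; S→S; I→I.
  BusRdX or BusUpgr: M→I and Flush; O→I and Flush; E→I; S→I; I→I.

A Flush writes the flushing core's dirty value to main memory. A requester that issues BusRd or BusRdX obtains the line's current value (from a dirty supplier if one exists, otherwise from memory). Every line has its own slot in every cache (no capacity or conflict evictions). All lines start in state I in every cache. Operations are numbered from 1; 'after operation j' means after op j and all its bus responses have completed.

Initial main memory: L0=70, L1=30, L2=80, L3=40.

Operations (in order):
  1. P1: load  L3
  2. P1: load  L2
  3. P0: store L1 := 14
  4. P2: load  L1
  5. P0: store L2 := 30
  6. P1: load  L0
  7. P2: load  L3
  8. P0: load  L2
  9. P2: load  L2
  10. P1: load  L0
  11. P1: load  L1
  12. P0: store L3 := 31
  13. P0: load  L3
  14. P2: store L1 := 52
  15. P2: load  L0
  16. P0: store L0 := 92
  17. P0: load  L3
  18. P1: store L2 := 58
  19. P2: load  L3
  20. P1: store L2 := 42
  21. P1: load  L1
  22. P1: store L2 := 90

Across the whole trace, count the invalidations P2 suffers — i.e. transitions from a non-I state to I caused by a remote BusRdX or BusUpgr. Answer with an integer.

invalidations = 3

1. P1: load  L3  bus=[BusRd]  L3: P0=I P1=E P2=I  mem[L3]=40
2. P1: load  L2  bus=[BusRd]  L2: P0=I P1=E P2=I  mem[L2]=80
3. P0: store L1 := 14  bus=[BusRdX]  L1: P0=M P1=I P2=I  mem[L1]=30
4. P2: load  L1  bus=[BusRd]  L1: P0=O P1=I P2=S  mem[L1]=30
5. P0: store L2 := 30  bus=[BusRdX]  L2: P0=M P1=I P2=I  mem[L2]=80
6. P1: load  L0  bus=[BusRd]  L0: P0=I P1=E P2=I  mem[L0]=70
7. P2: load  L3  bus=[BusRd]  L3: P0=I P1=S P2=S  mem[L3]=40
8. P0: load  L2  bus=[-]  L2: P0=M P1=I P2=I  mem[L2]=80
9. P2: load  L2  bus=[BusRd]  L2: P0=O P1=I P2=S  mem[L2]=80
10. P1: load  L0  bus=[-]  L0: P0=I P1=E P2=I  mem[L0]=70
11. P1: load  L1  bus=[BusRd]  L1: P0=O P1=S P2=S  mem[L1]=30
12. P0: store L3 := 31  bus=[BusRdX]  L3: P0=M P1=I P2=I  mem[L3]=40
13. P0: load  L3  bus=[-]  L3: P0=M P1=I P2=I  mem[L3]=40
14. P2: store L1 := 52  bus=[BusUpgr,Flush]  L1: P0=I P1=I P2=M  mem[L1]=14
15. P2: load  L0  bus=[BusRd]  L0: P0=I P1=S P2=S  mem[L0]=70
16. P0: store L0 := 92  bus=[BusRdX]  L0: P0=M P1=I P2=I  mem[L0]=70
17. P0: load  L3  bus=[-]  L3: P0=M P1=I P2=I  mem[L3]=40
18. P1: store L2 := 58  bus=[BusRdX,Flush]  L2: P0=I P1=M P2=I  mem[L2]=30
19. P2: load  L3  bus=[BusRd]  L3: P0=O P1=I P2=S  mem[L3]=40
20. P1: store L2 := 42  bus=[-]  L2: P0=I P1=M P2=I  mem[L2]=30
21. P1: load  L1  bus=[BusRd]  L1: P0=I P1=S P2=O  mem[L1]=14
22. P1: store L2 := 90  bus=[-]  L2: P0=I P1=M P2=I  mem[L2]=30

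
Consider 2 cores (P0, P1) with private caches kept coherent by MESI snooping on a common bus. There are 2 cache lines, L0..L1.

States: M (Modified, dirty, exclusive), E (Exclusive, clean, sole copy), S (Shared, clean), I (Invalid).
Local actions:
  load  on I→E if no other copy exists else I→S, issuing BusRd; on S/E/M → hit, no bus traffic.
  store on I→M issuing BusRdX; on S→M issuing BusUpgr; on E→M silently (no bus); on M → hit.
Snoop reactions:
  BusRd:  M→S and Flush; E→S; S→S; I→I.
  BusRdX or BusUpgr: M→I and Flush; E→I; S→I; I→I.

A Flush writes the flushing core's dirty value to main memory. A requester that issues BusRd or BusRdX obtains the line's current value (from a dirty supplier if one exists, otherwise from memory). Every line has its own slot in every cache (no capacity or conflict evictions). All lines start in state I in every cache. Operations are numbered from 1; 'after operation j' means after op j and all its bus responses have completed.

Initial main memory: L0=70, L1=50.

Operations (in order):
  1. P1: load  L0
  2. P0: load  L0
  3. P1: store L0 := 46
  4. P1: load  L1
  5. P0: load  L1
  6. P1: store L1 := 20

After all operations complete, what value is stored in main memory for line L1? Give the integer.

memory[L1] = 50

step 1: P1: load  L0  ⟶  IE  (L0)  txn=BusRd  M[L0]=70
step 2: P0: load  L0  ⟶  SS  (L0)  txn=BusRd  M[L0]=70
step 3: P1: store L0 := 46  ⟶  IM  (L0)  txn=BusUpgr  M[L0]=70
step 4: P1: load  L1  ⟶  IE  (L1)  txn=BusRd  M[L1]=50
step 5: P0: load  L1  ⟶  SS  (L1)  txn=BusRd  M[L1]=50
step 6: P1: store L1 := 20  ⟶  IM  (L1)  txn=BusUpgr  M[L1]=50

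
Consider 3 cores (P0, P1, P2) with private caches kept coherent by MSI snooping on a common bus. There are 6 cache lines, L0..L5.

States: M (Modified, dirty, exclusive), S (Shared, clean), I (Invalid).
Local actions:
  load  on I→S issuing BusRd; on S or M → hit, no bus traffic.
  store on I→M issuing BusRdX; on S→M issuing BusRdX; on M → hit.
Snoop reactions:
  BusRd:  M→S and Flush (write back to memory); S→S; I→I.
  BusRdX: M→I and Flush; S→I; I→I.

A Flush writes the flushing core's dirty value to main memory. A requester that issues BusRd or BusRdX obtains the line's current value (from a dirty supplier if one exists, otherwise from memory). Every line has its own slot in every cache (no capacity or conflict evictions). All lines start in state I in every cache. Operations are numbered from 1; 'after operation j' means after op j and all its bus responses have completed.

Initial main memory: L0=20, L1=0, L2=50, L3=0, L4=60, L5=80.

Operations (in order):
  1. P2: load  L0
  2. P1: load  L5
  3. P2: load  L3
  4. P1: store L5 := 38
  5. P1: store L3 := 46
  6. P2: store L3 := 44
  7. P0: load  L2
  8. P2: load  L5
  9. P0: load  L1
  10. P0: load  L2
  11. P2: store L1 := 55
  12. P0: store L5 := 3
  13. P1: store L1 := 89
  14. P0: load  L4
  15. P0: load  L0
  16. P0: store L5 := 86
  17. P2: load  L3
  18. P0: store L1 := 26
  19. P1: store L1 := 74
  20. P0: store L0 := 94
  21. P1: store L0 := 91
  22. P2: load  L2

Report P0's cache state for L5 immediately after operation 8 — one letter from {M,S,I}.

state = I

1. P2: load  L0  bus=[BusRd]  L0: P0=I P1=I P2=S  mem[L0]=20
2. P1: load  L5  bus=[BusRd]  L5: P0=I P1=S P2=I  mem[L5]=80
3. P2: load  L3  bus=[BusRd]  L3: P0=I P1=I P2=S  mem[L3]=0
4. P1: store L5 := 38  bus=[BusRdX]  L5: P0=I P1=M P2=I  mem[L5]=80
5. P1: store L3 := 46  bus=[BusRdX]  L3: P0=I P1=M P2=I  mem[L3]=0
6. P2: store L3 := 44  bus=[BusRdX,Flush]  L3: P0=I P1=I P2=M  mem[L3]=46
7. P0: load  L2  bus=[BusRd]  L2: P0=S P1=I P2=I  mem[L2]=50
8. P2: load  L5  bus=[BusRd,Flush]  L5: P0=I P1=S P2=S  mem[L5]=38
9. P0: load  L1  bus=[BusRd]  L1: P0=S P1=I P2=I  mem[L1]=0
10. P0: load  L2  bus=[-]  L2: P0=S P1=I P2=I  mem[L2]=50
11. P2: store L1 := 55  bus=[BusRdX]  L1: P0=I P1=I P2=M  mem[L1]=0
12. P0: store L5 := 3  bus=[BusRdX]  L5: P0=M P1=I P2=I  mem[L5]=38
13. P1: store L1 := 89  bus=[BusRdX,Flush]  L1: P0=I P1=M P2=I  mem[L1]=55
14. P0: load  L4  bus=[BusRd]  L4: P0=S P1=I P2=I  mem[L4]=60
15. P0: load  L0  bus=[BusRd]  L0: P0=S P1=I P2=S  mem[L0]=20
16. P0: store L5 := 86  bus=[-]  L5: P0=M P1=I P2=I  mem[L5]=38
17. P2: load  L3  bus=[-]  L3: P0=I P1=I P2=M  mem[L3]=46
18. P0: store L1 := 26  bus=[BusRdX,Flush]  L1: P0=M P1=I P2=I  mem[L1]=89
19. P1: store L1 := 74  bus=[BusRdX,Flush]  L1: P0=I P1=M P2=I  mem[L1]=26
20. P0: store L0 := 94  bus=[BusRdX]  L0: P0=M P1=I P2=I  mem[L0]=20
21. P1: store L0 := 91  bus=[BusRdX,Flush]  L0: P0=I P1=M P2=I  mem[L0]=94
22. P2: load  L2  bus=[BusRd]  L2: P0=S P1=I P2=S  mem[L2]=50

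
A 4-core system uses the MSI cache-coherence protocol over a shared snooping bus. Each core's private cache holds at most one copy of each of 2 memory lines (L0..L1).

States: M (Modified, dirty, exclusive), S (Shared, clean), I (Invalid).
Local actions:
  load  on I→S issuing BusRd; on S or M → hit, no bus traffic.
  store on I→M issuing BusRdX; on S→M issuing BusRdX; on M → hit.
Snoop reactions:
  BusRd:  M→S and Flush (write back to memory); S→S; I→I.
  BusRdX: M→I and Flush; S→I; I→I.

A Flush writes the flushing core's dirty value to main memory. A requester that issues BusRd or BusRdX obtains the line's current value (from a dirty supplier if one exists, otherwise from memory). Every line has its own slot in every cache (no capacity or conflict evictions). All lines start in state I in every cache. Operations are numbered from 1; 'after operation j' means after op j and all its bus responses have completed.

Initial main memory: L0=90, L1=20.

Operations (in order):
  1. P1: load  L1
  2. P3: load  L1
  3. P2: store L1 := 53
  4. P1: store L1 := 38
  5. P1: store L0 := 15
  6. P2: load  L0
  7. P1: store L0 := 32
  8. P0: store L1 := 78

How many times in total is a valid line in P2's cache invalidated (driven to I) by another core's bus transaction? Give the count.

invalidations = 2

[1] P1: load  L1 | P0:I, P1:S(20), P2:I, P3:I | bus: BusRd
[2] P3: load  L1 | P0:I, P1:S(20), P2:I, P3:S(20) | bus: BusRd
[3] P2: store L1 := 53 | P0:I, P1:I, P2:M(53), P3:I | bus: BusRdX
[4] P1: store L1 := 38 | P0:I, P1:M(38), P2:I, P3:I | bus: BusRdX,Flush
[5] P1: store L0 := 15 | P0:I, P1:M(15), P2:I, P3:I | bus: BusRdX
[6] P2: load  L0 | P0:I, P1:S(15), P2:S(15), P3:I | bus: BusRd,Flush
[7] P1: store L0 := 32 | P0:I, P1:M(32), P2:I, P3:I | bus: BusRdX
[8] P0: store L1 := 78 | P0:M(78), P1:I, P2:I, P3:I | bus: BusRdX,Flush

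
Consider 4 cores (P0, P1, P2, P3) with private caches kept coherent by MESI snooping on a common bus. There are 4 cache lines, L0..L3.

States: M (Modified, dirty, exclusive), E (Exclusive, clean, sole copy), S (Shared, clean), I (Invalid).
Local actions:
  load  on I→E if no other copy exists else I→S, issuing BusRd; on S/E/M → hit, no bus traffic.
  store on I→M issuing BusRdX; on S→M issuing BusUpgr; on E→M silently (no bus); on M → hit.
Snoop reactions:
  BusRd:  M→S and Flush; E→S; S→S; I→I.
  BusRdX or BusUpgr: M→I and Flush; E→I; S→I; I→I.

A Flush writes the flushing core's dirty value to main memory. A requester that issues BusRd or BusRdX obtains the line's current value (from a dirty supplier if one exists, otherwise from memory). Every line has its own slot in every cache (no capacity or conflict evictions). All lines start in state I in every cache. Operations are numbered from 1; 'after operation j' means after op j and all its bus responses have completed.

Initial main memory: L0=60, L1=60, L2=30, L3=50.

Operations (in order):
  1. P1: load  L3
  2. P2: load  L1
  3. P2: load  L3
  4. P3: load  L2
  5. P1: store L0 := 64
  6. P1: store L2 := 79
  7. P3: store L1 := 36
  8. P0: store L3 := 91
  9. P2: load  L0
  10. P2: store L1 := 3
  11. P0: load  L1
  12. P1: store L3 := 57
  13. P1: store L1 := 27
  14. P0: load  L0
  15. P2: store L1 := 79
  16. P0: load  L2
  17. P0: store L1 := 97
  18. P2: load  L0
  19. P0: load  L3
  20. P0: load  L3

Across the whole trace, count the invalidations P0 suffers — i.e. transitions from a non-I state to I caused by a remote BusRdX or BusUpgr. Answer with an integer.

step 1: P1: load  L3  ⟶  IEII  (L3)  txn=BusRd  M[L3]=50
step 2: P2: load  L1  ⟶  IIEI  (L1)  txn=BusRd  M[L1]=60
step 3: P2: load  L3  ⟶  ISSI  (L3)  txn=BusRd  M[L3]=50
step 4: P3: load  L2  ⟶  IIIE  (L2)  txn=BusRd  M[L2]=30
step 5: P1: store L0 := 64  ⟶  IMII  (L0)  txn=BusRdX  M[L0]=60
step 6: P1: store L2 := 79  ⟶  IMII  (L2)  txn=BusRdX  M[L2]=30
step 7: P3: store L1 := 36  ⟶  IIIM  (L1)  txn=BusRdX  M[L1]=60
step 8: P0: store L3 := 91  ⟶  MIII  (L3)  txn=BusRdX  M[L3]=50
step 9: P2: load  L0  ⟶  ISSI  (L0)  txn=BusRd+Flush  M[L0]=64
step 10: P2: store L1 := 3  ⟶  IIMI  (L1)  txn=BusRdX+Flush  M[L1]=36
step 11: P0: load  L1  ⟶  SISI  (L1)  txn=BusRd+Flush  M[L1]=3
step 12: P1: store L3 := 57  ⟶  IMII  (L3)  txn=BusRdX+Flush  M[L3]=91
step 13: P1: store L1 := 27  ⟶  IMII  (L1)  txn=BusRdX  M[L1]=3
step 14: P0: load  L0  ⟶  SSSI  (L0)  txn=BusRd  M[L0]=64
step 15: P2: store L1 := 79  ⟶  IIMI  (L1)  txn=BusRdX+Flush  M[L1]=27
step 16: P0: load  L2  ⟶  SSII  (L2)  txn=BusRd+Flush  M[L2]=79
step 17: P0: store L1 := 97  ⟶  MIII  (L1)  txn=BusRdX+Flush  M[L1]=79
step 18: P2: load  L0  ⟶  SSSI  (L0)  txn=∅  M[L0]=64
step 19: P0: load  L3  ⟶  SSII  (L3)  txn=BusRd+Flush  M[L3]=57
step 20: P0: load  L3  ⟶  SSII  (L3)  txn=∅  M[L3]=57

invalidations = 2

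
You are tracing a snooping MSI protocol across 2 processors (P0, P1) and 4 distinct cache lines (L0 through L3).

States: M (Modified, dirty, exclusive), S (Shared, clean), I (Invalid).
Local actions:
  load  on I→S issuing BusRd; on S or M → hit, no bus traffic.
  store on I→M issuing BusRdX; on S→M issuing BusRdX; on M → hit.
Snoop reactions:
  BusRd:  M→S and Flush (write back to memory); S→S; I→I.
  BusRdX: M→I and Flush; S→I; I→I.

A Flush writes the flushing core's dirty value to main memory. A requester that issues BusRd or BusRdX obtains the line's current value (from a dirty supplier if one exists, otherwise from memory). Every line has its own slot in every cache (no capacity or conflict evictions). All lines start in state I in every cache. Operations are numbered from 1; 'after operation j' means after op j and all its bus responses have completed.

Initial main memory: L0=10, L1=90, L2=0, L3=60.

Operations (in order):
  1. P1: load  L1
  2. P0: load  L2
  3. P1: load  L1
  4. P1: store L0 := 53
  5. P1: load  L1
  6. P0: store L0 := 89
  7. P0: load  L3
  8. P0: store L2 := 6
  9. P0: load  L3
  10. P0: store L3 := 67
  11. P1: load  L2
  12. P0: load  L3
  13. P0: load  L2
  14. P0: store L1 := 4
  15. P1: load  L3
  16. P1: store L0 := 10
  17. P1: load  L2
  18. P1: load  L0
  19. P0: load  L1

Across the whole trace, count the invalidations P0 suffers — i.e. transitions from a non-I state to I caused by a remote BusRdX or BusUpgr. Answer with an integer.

[1] P1: load  L1 | P0:I, P1:S(90) | bus: BusRd
[2] P0: load  L2 | P0:S(0), P1:I | bus: BusRd
[3] P1: load  L1 | P0:I, P1:S(90) | bus: none
[4] P1: store L0 := 53 | P0:I, P1:M(53) | bus: BusRdX
[5] P1: load  L1 | P0:I, P1:S(90) | bus: none
[6] P0: store L0 := 89 | P0:M(89), P1:I | bus: BusRdX,Flush
[7] P0: load  L3 | P0:S(60), P1:I | bus: BusRd
[8] P0: store L2 := 6 | P0:M(6), P1:I | bus: BusRdX
[9] P0: load  L3 | P0:S(60), P1:I | bus: none
[10] P0: store L3 := 67 | P0:M(67), P1:I | bus: BusRdX
[11] P1: load  L2 | P0:S(6), P1:S(6) | bus: BusRd,Flush
[12] P0: load  L3 | P0:M(67), P1:I | bus: none
[13] P0: load  L2 | P0:S(6), P1:S(6) | bus: none
[14] P0: store L1 := 4 | P0:M(4), P1:I | bus: BusRdX
[15] P1: load  L3 | P0:S(67), P1:S(67) | bus: BusRd,Flush
[16] P1: store L0 := 10 | P0:I, P1:M(10) | bus: BusRdX,Flush
[17] P1: load  L2 | P0:S(6), P1:S(6) | bus: none
[18] P1: load  L0 | P0:I, P1:M(10) | bus: none
[19] P0: load  L1 | P0:M(4), P1:I | bus: none

invalidations = 1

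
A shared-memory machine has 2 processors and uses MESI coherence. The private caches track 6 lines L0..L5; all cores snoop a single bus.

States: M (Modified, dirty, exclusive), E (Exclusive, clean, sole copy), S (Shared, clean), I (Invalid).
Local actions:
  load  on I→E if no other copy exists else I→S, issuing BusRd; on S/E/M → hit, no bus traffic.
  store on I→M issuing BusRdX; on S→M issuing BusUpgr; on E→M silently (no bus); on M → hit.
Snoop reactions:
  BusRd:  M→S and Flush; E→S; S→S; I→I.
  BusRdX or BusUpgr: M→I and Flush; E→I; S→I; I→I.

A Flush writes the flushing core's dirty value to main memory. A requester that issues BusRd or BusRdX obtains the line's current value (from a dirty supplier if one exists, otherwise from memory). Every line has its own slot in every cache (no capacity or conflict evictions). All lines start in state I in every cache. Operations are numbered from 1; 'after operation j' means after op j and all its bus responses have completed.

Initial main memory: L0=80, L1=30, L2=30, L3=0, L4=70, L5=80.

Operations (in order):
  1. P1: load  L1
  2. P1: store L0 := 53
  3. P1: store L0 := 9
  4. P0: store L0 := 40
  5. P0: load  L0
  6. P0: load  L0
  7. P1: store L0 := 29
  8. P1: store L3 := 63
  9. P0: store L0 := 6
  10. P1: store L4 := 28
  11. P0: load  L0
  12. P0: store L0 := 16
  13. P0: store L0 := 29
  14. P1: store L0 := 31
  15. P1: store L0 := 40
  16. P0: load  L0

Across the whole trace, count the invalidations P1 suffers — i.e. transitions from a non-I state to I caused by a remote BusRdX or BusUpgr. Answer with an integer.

1. P1: load  L1  bus=[BusRd]  L1: P0=I P1=E  mem[L1]=30
2. P1: store L0 := 53  bus=[BusRdX]  L0: P0=I P1=M  mem[L0]=80
3. P1: store L0 := 9  bus=[-]  L0: P0=I P1=M  mem[L0]=80
4. P0: store L0 := 40  bus=[BusRdX,Flush]  L0: P0=M P1=I  mem[L0]=9
5. P0: load  L0  bus=[-]  L0: P0=M P1=I  mem[L0]=9
6. P0: load  L0  bus=[-]  L0: P0=M P1=I  mem[L0]=9
7. P1: store L0 := 29  bus=[BusRdX,Flush]  L0: P0=I P1=M  mem[L0]=40
8. P1: store L3 := 63  bus=[BusRdX]  L3: P0=I P1=M  mem[L3]=0
9. P0: store L0 := 6  bus=[BusRdX,Flush]  L0: P0=M P1=I  mem[L0]=29
10. P1: store L4 := 28  bus=[BusRdX]  L4: P0=I P1=M  mem[L4]=70
11. P0: load  L0  bus=[-]  L0: P0=M P1=I  mem[L0]=29
12. P0: store L0 := 16  bus=[-]  L0: P0=M P1=I  mem[L0]=29
13. P0: store L0 := 29  bus=[-]  L0: P0=M P1=I  mem[L0]=29
14. P1: store L0 := 31  bus=[BusRdX,Flush]  L0: P0=I P1=M  mem[L0]=29
15. P1: store L0 := 40  bus=[-]  L0: P0=I P1=M  mem[L0]=29
16. P0: load  L0  bus=[BusRd,Flush]  L0: P0=S P1=S  mem[L0]=40

invalidations = 2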